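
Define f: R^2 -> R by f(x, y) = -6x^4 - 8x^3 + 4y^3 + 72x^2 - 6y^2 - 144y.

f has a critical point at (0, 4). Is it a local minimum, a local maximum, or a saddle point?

local minimum

The mixed partial ∂²f/∂x∂y is 0, so the Hessian at any point is diag(f_xx, f_yy) = diag(24(-3x^2 - 2x + 6), 12(2y - 1)).
At (0, 4): H = diag(144, 84).
Both eigenvalues are positive, so H is positive definite: a local minimum.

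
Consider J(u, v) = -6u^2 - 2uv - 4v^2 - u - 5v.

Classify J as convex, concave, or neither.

J is quadratic, so its Hessian is the constant matrix H = [[-12, -2], [-2, -8]].
det(H) = 92, tr(H) = -20.
det(H) > 0 and tr(H) < 0, so H is negative definite everywhere: concave.

concave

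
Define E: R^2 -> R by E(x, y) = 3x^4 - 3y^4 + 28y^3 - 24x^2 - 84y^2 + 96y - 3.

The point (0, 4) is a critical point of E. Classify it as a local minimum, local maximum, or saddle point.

The mixed partial ∂²E/∂x∂y is 0, so the Hessian at any point is diag(E_xx, E_yy) = diag(12(3x^2 - 4), 12(-3y^2 + 14y - 14)).
At (0, 4): H = diag(-48, -72).
Both eigenvalues are negative, so H is negative definite: a local maximum.

local maximum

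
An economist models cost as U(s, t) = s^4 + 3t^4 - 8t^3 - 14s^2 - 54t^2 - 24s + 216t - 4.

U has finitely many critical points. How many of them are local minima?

4

U separates as a function of s plus a function of t, so ∇U=0 decouples.
∂U/∂s = 4(s - 3)(s + 1)(s + 2) = 0 at s ∈ {-2, -1, 3}; ∂U/∂t = 12(t - 3)(t - 2)(t + 3) = 0 at t ∈ {-3, 2, 3}.
The Hessian is diagonal: diag(U_ss, U_tt). Second derivatives: U_ss(-2)=20, U_ss(-1)=-16, U_ss(3)=80; U_tt(-3)=360, U_tt(2)=-60, U_tt(3)=72.
Local minima occur where both diagonal entries positive: (-2, -3), (-2, 3), (3, -3), (3, 3). Count: 4.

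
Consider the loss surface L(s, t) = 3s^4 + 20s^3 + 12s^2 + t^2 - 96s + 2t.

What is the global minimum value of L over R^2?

-62

L(s,t) separates as P(s) + Q(t), so its minimum is min P + min Q.
P'(s) = 12(s - 1)(s + 2)(s + 4) vanishes at s ∈ {-4, -2, 1}; Q'(t) = 2(t + 1) vanishes at t ∈ {-1}.
Local minima of P (where P''>0): P(-4)=64, P(1)=-61. Local minima of Q: Q(-1)=-1.
So the global minimum of L is P(1) + Q(-1) = -61 − 1 = -62, attained at (1, -1).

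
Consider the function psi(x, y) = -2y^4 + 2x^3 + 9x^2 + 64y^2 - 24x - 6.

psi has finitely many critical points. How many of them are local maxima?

psi separates as a function of x plus a function of y, so ∇psi=0 decouples.
∂psi/∂x = 6(x - 1)(x + 4) = 0 at x ∈ {-4, 1}; ∂psi/∂y = -8y(y - 4)(y + 4) = 0 at y ∈ {-4, 0, 4}.
The Hessian is diagonal: diag(psi_xx, psi_yy). Second derivatives: psi_xx(-4)=-30, psi_xx(1)=30; psi_yy(-4)=-256, psi_yy(0)=128, psi_yy(4)=-256.
Local maxima occur where both diagonal entries negative: (-4, -4), (-4, 4). Count: 2.

2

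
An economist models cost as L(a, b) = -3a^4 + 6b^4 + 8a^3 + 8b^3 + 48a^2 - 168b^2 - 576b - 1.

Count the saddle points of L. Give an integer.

5

L separates as a function of a plus a function of b, so ∇L=0 decouples.
∂L/∂a = -12a(a - 4)(a + 2) = 0 at a ∈ {-2, 0, 4}; ∂L/∂b = 24(b - 4)(b + 2)(b + 3) = 0 at b ∈ {-3, -2, 4}.
The Hessian is diagonal: diag(L_aa, L_bb). Second derivatives: L_aa(-2)=-144, L_aa(0)=96, L_aa(4)=-288; L_bb(-3)=168, L_bb(-2)=-144, L_bb(4)=1008.
Saddle points occur where the two diagonal entries have opposite signs: (-2, -3), (-2, 4), (0, -2), (4, -3), (4, 4). Count: 5.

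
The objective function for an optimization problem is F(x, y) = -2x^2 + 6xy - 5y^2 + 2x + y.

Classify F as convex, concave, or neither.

concave

F is quadratic, so its Hessian is the constant matrix H = [[-4, 6], [6, -10]].
det(H) = 4, tr(H) = -14.
det(H) > 0 and tr(H) < 0, so H is negative definite everywhere: concave.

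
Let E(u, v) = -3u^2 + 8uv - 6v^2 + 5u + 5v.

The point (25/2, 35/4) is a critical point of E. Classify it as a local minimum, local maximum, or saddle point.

local maximum

The Hessian of E is constant: H = [[-6, 8], [8, -12]].
det(H) = (-6)·(-12) − 8² = 8.
det(H) > 0 and tr(H) = -18 < 0, so H is negative definite and the point is a local maximum.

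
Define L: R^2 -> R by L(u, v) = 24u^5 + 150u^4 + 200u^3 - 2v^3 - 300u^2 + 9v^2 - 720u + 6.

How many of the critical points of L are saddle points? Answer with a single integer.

L separates as a function of u plus a function of v, so ∇L=0 decouples.
∂L/∂u = 120(u - 1)(u + 1)(u + 2)(u + 3) = 0 at u ∈ {-3, -2, -1, 1}; ∂L/∂v = -6v(v - 3) = 0 at v ∈ {0, 3}.
The Hessian is diagonal: diag(L_uu, L_vv). Second derivatives: L_uu(-3)=-960, L_uu(-2)=360, L_uu(-1)=-480, L_uu(1)=2880; L_vv(0)=18, L_vv(3)=-18.
Saddle points occur where the two diagonal entries have opposite signs: (-3, 0), (-2, 3), (-1, 0), (1, 3). Count: 4.

4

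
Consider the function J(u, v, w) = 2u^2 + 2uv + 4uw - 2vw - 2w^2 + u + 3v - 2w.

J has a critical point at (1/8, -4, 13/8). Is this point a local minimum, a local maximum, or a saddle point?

saddle point

The Hessian is constant: H = [[4, 2, 4], [2, 0, -2], [4, -2, -4]].
Leading principal minors: Δ₁ = 4, Δ₂ = -4, Δ₃ = -32.
The minors fit neither the all-positive nor the alternating-sign pattern, so H is indefinite: a saddle point.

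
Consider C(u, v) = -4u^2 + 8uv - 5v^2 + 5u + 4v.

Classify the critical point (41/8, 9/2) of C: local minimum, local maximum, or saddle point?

local maximum

The Hessian of C is constant: H = [[-8, 8], [8, -10]].
det(H) = (-8)·(-10) − 8² = 16.
det(H) > 0 and tr(H) = -18 < 0, so H is negative definite and the point is a local maximum.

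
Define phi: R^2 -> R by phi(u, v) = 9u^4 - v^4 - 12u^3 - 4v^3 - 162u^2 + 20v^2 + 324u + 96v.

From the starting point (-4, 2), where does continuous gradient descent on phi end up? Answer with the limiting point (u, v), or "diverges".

(-3, -2)

phi is separable, so gradient descent decouples: u follows -∂phi/∂u, v follows -∂phi/∂v.
∂phi/∂u = 36(u - 3)(u - 1)(u + 3); at u=-4 this is -1260, so u increases.
∂phi/∂v = -4(v - 3)(v + 2)(v + 4); at v=2 this is 96, so v decreases.
u converges to its nearest critical value -3 (a local min of the u-part); v converges to -2. The iterate converges to (-3, -2).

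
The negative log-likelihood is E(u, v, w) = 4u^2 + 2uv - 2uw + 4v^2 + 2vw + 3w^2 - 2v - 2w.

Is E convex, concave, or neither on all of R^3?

convex

E is quadratic, so its Hessian is the constant matrix H = [[8, 2, -2], [2, 8, 2], [-2, 2, 6]].
Leading principal minors: 8, 60, 280.
All positive ⇒ H ≻ 0 ⇒ convex.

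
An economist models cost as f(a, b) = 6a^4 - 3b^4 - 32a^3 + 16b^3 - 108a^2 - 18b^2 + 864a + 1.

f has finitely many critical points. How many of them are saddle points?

5

f separates as a function of a plus a function of b, so ∇f=0 decouples.
∂f/∂a = 24(a - 4)(a - 3)(a + 3) = 0 at a ∈ {-3, 3, 4}; ∂f/∂b = -12b(b - 3)(b - 1) = 0 at b ∈ {0, 1, 3}.
The Hessian is diagonal: diag(f_aa, f_bb). Second derivatives: f_aa(-3)=1008, f_aa(3)=-144, f_aa(4)=168; f_bb(0)=-36, f_bb(1)=24, f_bb(3)=-72.
Saddle points occur where the two diagonal entries have opposite signs: (-3, 0), (-3, 3), (3, 1), (4, 0), (4, 3). Count: 5.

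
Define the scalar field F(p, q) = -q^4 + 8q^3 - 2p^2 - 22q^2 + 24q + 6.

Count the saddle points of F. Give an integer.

1

F separates as a function of p plus a function of q, so ∇F=0 decouples.
∂F/∂p = -4p = 0 at p ∈ {0}; ∂F/∂q = -4(q - 3)(q - 2)(q - 1) = 0 at q ∈ {1, 2, 3}.
The Hessian is diagonal: diag(F_pp, F_qq). Second derivatives: F_pp(0)=-4; F_qq(1)=-8, F_qq(2)=4, F_qq(3)=-8.
Saddle points occur where the two diagonal entries have opposite signs: (0, 2). Count: 1.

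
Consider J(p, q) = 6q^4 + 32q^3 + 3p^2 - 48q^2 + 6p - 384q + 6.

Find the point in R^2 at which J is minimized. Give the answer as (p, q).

(-1, 2)

J(p,q) separates as A(p) + B(q) + 6, so its minimum is min A + min B + 6.
A'(p) = 6p + 6 vanishes at p ∈ {-1}; B'(q) = 24(q - 2)(q + 2)(q + 4) vanishes at q ∈ {-4, -2, 2}.
Local minima of A (where A''>0): A(-1)=-3. Local minima of B: B(-4)=256, B(2)=-608.
So the global minimum of J is A(-1) + B(2) + 6 = -3 − 608 + 6 = -605, attained at (-1, 2).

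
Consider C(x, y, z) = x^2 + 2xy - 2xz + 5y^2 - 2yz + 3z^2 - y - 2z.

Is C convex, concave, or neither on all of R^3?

C is quadratic, so its Hessian is the constant matrix H = [[2, 2, -2], [2, 10, -2], [-2, -2, 6]].
Leading principal minors: 2, 16, 64.
All positive ⇒ H ≻ 0 ⇒ convex.

convex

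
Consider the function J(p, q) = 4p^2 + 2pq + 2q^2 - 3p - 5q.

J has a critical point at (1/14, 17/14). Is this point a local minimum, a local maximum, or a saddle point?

The Hessian of J is constant: H = [[8, 2], [2, 4]].
det(H) = 8·4 − 2² = 28.
det(H) > 0 and tr(H) = 12 > 0, so H is positive definite and the point is a local minimum.

local minimum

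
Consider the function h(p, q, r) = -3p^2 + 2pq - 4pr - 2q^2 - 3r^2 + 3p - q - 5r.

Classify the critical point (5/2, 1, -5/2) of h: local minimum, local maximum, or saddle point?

local maximum

The Hessian is constant: H = [[-6, 2, -4], [2, -4, 0], [-4, 0, -6]].
Leading principal minors: Δ₁ = -6, Δ₂ = 20, Δ₃ = -56.
The minors alternate sign starting negative (−, +, −), so H is negative definite: a local maximum.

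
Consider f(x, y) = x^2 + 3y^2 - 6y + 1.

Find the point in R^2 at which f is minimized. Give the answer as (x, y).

f(x,y) separates as P(x) + Q(y) + 1, so its minimum is min P + min Q + 1.
P'(x) = 2x vanishes at x ∈ {0}; Q'(y) = 6y - 6 vanishes at y ∈ {1}.
Local minima of P (where P''>0): P(0)=0. Local minima of Q: Q(1)=-3.
So the global minimum of f is P(0) + Q(1) + 1 = 0 − 3 + 1 = -2, attained at (0, 1).

(0, 1)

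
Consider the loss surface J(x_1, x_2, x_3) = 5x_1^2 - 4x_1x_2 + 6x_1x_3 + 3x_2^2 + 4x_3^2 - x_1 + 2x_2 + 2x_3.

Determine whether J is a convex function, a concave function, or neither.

convex

J is quadratic, so its Hessian is the constant matrix H = [[10, -4, 6], [-4, 6, 0], [6, 0, 8]].
Leading principal minors: 10, 44, 136.
All positive ⇒ H ≻ 0 ⇒ convex.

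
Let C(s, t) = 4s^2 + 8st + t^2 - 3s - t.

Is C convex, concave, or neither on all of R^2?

neither

C is quadratic, so its Hessian is the constant matrix H = [[8, 8], [8, 2]].
det(H) = -48, tr(H) = 10.
det(H) < 0, so H is indefinite: neither convex nor concave.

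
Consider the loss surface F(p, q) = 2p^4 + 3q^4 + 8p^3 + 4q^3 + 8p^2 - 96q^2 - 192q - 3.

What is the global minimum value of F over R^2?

F(p,q) separates as A(p) + B(q) − 3, so its minimum is min A + min B − 3.
A'(p) = 8p(p + 1)(p + 2) vanishes at p ∈ {-2, -1, 0}; B'(q) = 12(q - 4)(q + 1)(q + 4) vanishes at q ∈ {-4, -1, 4}.
Local minima of A (where A''>0): A(-2)=0, A(0)=0. Local minima of B: B(-4)=-256, B(4)=-1280.
So the global minimum of F is A(-2) + B(4) − 3 = 0 − 1280 − 3 = -1283, attained at (-2, 4).

-1283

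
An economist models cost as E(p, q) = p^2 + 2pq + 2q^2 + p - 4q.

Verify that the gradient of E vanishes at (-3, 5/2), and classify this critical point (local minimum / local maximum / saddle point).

∇E = (2p + 2q + 1, 2p + 4q - 4); substituting (-3, 5/2) gives ∇E = (0, 0), so (-3, 5/2) is indeed a critical point.
The Hessian of E is constant: H = [[2, 2], [2, 4]].
det(H) = 2·4 − 2² = 4.
det(H) > 0 and tr(H) = 6 > 0, so H is positive definite and the point is a local minimum.

local minimum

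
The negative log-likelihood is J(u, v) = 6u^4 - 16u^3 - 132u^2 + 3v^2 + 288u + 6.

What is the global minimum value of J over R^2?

-1128

J(u,v) separates as P(u) + Q(v) + 6, so its minimum is min P + min Q + 6.
P'(u) = 24(u - 4)(u - 1)(u + 3) vanishes at u ∈ {-3, 1, 4}; Q'(v) = 6v vanishes at v ∈ {0}.
Local minima of P (where P''>0): P(-3)=-1134, P(4)=-448. Local minima of Q: Q(0)=0.
So the global minimum of J is P(-3) + Q(0) + 6 = -1134 + 0 + 6 = -1128, attained at (-3, 0).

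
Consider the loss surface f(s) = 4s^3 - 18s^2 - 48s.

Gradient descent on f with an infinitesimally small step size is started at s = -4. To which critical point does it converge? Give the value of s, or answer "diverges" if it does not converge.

f'(s) = 12(s - 4)(s + 1), so f'(-4) = 288.
Gradient descent moves in the -f' direction, i.e. s is decreasing.
There is no critical point below s=-4, and f' keeps the same sign, so the iterate runs off to −∞.

diverges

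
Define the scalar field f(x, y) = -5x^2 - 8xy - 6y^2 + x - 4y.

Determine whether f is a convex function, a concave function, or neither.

concave

f is quadratic, so its Hessian is the constant matrix H = [[-10, -8], [-8, -12]].
det(H) = 56, tr(H) = -22.
det(H) > 0 and tr(H) < 0, so H is negative definite everywhere: concave.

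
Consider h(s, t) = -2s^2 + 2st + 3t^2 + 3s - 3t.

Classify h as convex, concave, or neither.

neither

h is quadratic, so its Hessian is the constant matrix H = [[-4, 2], [2, 6]].
det(H) = -28, tr(H) = 2.
det(H) < 0, so H is indefinite: neither convex nor concave.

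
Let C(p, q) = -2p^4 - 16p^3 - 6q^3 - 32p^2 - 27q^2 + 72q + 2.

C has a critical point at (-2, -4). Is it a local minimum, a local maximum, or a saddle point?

local minimum

The mixed partial ∂²C/∂p∂q is 0, so the Hessian at any point is diag(C_pp, C_qq) = diag(-8(3p^2 + 12p + 8), -18(2q + 3)).
At (-2, -4): H = diag(32, 90).
Both eigenvalues are positive, so H is positive definite: a local minimum.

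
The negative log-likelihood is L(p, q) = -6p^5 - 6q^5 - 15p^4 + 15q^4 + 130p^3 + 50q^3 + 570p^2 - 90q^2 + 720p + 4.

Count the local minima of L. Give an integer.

L separates as a function of p plus a function of q, so ∇L=0 decouples.
∂L/∂p = -30(p - 4)(p + 1)(p + 2)(p + 3) = 0 at p ∈ {-3, -2, -1, 4}; ∂L/∂q = -30q(q - 3)(q - 1)(q + 2) = 0 at q ∈ {-2, 0, 1, 3}.
The Hessian is diagonal: diag(L_pp, L_qq). Second derivatives: L_pp(-3)=420, L_pp(-2)=-180, L_pp(-1)=300, L_pp(4)=-6300; L_qq(-2)=900, L_qq(0)=-180, L_qq(1)=180, L_qq(3)=-900.
Local minima occur where both diagonal entries positive: (-3, -2), (-3, 1), (-1, -2), (-1, 1). Count: 4.

4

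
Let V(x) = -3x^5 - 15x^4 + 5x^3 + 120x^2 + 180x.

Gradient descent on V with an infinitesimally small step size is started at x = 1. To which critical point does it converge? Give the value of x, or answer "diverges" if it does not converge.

V'(x) = -15(x - 2)(x + 1)(x + 2)(x + 3), so V'(1) = 360.
Gradient descent moves in the -V' direction, i.e. x is decreasing.
The nearest critical point in that direction is x = -1, where V'' = 90 > 0 (a local minimum). The iterate converges there.

-1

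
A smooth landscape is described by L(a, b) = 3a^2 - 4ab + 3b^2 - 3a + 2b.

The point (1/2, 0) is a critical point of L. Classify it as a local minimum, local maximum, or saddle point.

The Hessian of L is constant: H = [[6, -4], [-4, 6]].
det(H) = 6·6 − (-4)² = 20.
det(H) > 0 and tr(H) = 12 > 0, so H is positive definite and the point is a local minimum.

local minimum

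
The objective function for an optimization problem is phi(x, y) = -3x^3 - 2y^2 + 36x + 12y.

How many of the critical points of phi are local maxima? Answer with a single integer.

1

phi separates as a function of x plus a function of y, so ∇phi=0 decouples.
∂phi/∂x = -9(x - 2)(x + 2) = 0 at x ∈ {-2, 2}; ∂phi/∂y = -4(y - 3) = 0 at y ∈ {3}.
The Hessian is diagonal: diag(phi_xx, phi_yy). Second derivatives: phi_xx(-2)=36, phi_xx(2)=-36; phi_yy(3)=-4.
Local maxima occur where both diagonal entries negative: (2, 3). Count: 1.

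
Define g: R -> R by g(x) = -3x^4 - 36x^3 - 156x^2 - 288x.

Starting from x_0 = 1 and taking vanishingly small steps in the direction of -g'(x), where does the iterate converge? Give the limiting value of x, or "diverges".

diverges

g'(x) = -12(x + 2)(x + 3)(x + 4), so g'(1) = -720.
Gradient descent moves in the -g' direction, i.e. x is increasing.
There is no critical point above x=1, and g' keeps the same sign, so the iterate runs off to +∞.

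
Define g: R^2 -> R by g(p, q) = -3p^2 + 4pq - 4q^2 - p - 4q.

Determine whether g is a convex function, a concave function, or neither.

concave

g is quadratic, so its Hessian is the constant matrix H = [[-6, 4], [4, -8]].
det(H) = 32, tr(H) = -14.
det(H) > 0 and tr(H) < 0, so H is negative definite everywhere: concave.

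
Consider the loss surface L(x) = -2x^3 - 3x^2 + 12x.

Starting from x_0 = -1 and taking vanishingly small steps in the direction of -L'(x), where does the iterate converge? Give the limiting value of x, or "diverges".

L'(x) = -6(x - 1)(x + 2), so L'(-1) = 12.
Gradient descent moves in the -L' direction, i.e. x is decreasing.
The nearest critical point in that direction is x = -2, where L'' = 18 > 0 (a local minimum). The iterate converges there.

-2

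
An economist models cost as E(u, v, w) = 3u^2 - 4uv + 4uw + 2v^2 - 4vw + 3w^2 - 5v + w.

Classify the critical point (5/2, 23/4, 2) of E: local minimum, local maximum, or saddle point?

local minimum

The Hessian is constant: H = [[6, -4, 4], [-4, 4, -4], [4, -4, 6]].
Leading principal minors: Δ₁ = 6, Δ₂ = 8, Δ₃ = 16.
All leading minors are positive, so H is positive definite: a local minimum.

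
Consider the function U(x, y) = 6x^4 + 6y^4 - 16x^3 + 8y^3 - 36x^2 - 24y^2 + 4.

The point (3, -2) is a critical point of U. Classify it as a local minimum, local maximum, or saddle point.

The mixed partial ∂²U/∂x∂y is 0, so the Hessian at any point is diag(U_xx, U_yy) = diag(24(3x^2 - 4x - 3), 24(3y^2 + 2y - 2)).
At (3, -2): H = diag(288, 144).
Both eigenvalues are positive, so H is positive definite: a local minimum.

local minimum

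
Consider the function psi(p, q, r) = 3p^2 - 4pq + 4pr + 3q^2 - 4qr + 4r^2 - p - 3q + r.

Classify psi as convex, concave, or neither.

convex

psi is quadratic, so its Hessian is the constant matrix H = [[6, -4, 4], [-4, 6, -4], [4, -4, 8]].
Leading principal minors: 6, 20, 96.
All positive ⇒ H ≻ 0 ⇒ convex.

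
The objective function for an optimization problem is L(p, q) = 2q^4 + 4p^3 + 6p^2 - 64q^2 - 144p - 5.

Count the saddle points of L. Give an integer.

3

L separates as a function of p plus a function of q, so ∇L=0 decouples.
∂L/∂p = 12(p - 3)(p + 4) = 0 at p ∈ {-4, 3}; ∂L/∂q = 8q(q - 4)(q + 4) = 0 at q ∈ {-4, 0, 4}.
The Hessian is diagonal: diag(L_pp, L_qq). Second derivatives: L_pp(-4)=-84, L_pp(3)=84; L_qq(-4)=256, L_qq(0)=-128, L_qq(4)=256.
Saddle points occur where the two diagonal entries have opposite signs: (-4, -4), (-4, 4), (3, 0). Count: 3.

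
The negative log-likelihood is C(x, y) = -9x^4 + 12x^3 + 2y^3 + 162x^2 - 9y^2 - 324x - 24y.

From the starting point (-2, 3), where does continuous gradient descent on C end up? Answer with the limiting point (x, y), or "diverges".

(1, 4)

C is separable, so gradient descent decouples: x follows -∂C/∂x, y follows -∂C/∂y.
∂C/∂x = -36(x - 3)(x - 1)(x + 3); at x=-2 this is -540, so x increases.
∂C/∂y = 6(y - 4)(y + 1); at y=3 this is -24, so y increases.
x converges to its nearest critical value 1 (a local min of the x-part); y converges to 4. The iterate converges to (1, 4).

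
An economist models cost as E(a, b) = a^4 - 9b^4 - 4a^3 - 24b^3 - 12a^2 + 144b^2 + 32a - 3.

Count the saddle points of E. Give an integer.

E separates as a function of a plus a function of b, so ∇E=0 decouples.
∂E/∂a = 4(a - 4)(a - 1)(a + 2) = 0 at a ∈ {-2, 1, 4}; ∂E/∂b = -36b(b - 2)(b + 4) = 0 at b ∈ {-4, 0, 2}.
The Hessian is diagonal: diag(E_aa, E_bb). Second derivatives: E_aa(-2)=72, E_aa(1)=-36, E_aa(4)=72; E_bb(-4)=-864, E_bb(0)=288, E_bb(2)=-432.
Saddle points occur where the two diagonal entries have opposite signs: (-2, -4), (-2, 2), (1, 0), (4, -4), (4, 2). Count: 5.

5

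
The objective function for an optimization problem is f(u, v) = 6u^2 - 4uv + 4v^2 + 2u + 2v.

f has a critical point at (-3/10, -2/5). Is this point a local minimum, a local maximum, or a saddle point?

local minimum

The Hessian of f is constant: H = [[12, -4], [-4, 8]].
det(H) = 12·8 − (-4)² = 80.
det(H) > 0 and tr(H) = 20 > 0, so H is positive definite and the point is a local minimum.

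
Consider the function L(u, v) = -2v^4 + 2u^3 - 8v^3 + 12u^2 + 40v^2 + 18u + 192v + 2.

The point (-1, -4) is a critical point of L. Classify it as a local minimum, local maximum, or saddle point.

saddle point

The mixed partial ∂²L/∂u∂v is 0, so the Hessian at any point is diag(L_uu, L_vv) = diag(12(u + 2), 8(-3v^2 - 6v + 10)).
At (-1, -4): H = diag(12, -112).
The eigenvalues have opposite signs, so H is indefinite: a saddle point.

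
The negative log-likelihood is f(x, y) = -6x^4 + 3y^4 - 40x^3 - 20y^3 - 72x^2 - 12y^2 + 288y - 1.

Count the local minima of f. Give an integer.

f separates as a function of x plus a function of y, so ∇f=0 decouples.
∂f/∂x = -24x(x + 2)(x + 3) = 0 at x ∈ {-3, -2, 0}; ∂f/∂y = 12(y - 4)(y - 3)(y + 2) = 0 at y ∈ {-2, 3, 4}.
The Hessian is diagonal: diag(f_xx, f_yy). Second derivatives: f_xx(-3)=-72, f_xx(-2)=48, f_xx(0)=-144; f_yy(-2)=360, f_yy(3)=-60, f_yy(4)=72.
Local minima occur where both diagonal entries positive: (-2, -2), (-2, 4). Count: 2.

2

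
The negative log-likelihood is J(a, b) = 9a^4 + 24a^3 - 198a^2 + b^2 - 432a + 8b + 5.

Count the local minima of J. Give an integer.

J separates as a function of a plus a function of b, so ∇J=0 decouples.
∂J/∂a = 36(a - 3)(a + 1)(a + 4) = 0 at a ∈ {-4, -1, 3}; ∂J/∂b = 2(b + 4) = 0 at b ∈ {-4}.
The Hessian is diagonal: diag(J_aa, J_bb). Second derivatives: J_aa(-4)=756, J_aa(-1)=-432, J_aa(3)=1008; J_bb(-4)=2.
Local minima occur where both diagonal entries positive: (-4, -4), (3, -4). Count: 2.

2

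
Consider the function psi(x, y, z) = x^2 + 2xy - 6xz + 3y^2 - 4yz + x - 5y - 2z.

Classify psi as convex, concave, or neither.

psi is quadratic, so its Hessian is the constant matrix H = [[2, 2, -6], [2, 6, -4], [-6, -4, 0]].
Leading principal minors: 2, 8, -152.
Neither pattern holds ⇒ H is indefinite ⇒ neither convex nor concave.

neither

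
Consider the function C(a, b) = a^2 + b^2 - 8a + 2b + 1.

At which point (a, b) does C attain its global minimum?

(4, -1)

C(a,b) separates as P(a) + Q(b) + 1, so its minimum is min P + min Q + 1.
P'(a) = 2a - 8 vanishes at a ∈ {4}; Q'(b) = 2b + 2 vanishes at b ∈ {-1}.
Local minima of P (where P''>0): P(4)=-16. Local minima of Q: Q(-1)=-1.
So the global minimum of C is P(4) + Q(-1) + 1 = -16 − 1 + 1 = -16, attained at (4, -1).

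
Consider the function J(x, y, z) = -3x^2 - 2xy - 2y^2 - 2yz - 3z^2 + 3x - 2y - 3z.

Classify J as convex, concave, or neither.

concave

J is quadratic, so its Hessian is the constant matrix H = [[-6, -2, 0], [-2, -4, -2], [0, -2, -6]].
Leading principal minors: -6, 20, -96.
Signs alternate −, +, − ⇒ H ≺ 0 ⇒ concave.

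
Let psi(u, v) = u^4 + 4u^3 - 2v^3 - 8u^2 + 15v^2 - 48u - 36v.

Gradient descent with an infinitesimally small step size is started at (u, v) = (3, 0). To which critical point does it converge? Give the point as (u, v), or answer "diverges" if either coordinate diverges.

(2, 2)

psi is separable, so gradient descent decouples: u follows -∂psi/∂u, v follows -∂psi/∂v.
∂psi/∂u = 4(u - 2)(u + 2)(u + 3); at u=3 this is 120, so u decreases.
∂psi/∂v = -6(v - 3)(v - 2); at v=0 this is -36, so v increases.
u converges to its nearest critical value 2 (a local min of the u-part); v converges to 2. The iterate converges to (2, 2).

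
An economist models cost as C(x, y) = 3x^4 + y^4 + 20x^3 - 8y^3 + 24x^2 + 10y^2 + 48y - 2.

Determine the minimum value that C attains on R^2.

C(x,y) separates as P(x) + Q(y) − 2, so its minimum is min P + min Q − 2.
P'(x) = 12x(x + 1)(x + 4) vanishes at x ∈ {-4, -1, 0}; Q'(y) = 4(y - 4)(y - 3)(y + 1) vanishes at y ∈ {-1, 3, 4}.
Local minima of P (where P''>0): P(-4)=-128, P(0)=0. Local minima of Q: Q(-1)=-29, Q(4)=96.
So the global minimum of C is P(-4) + Q(-1) − 2 = -128 − 29 − 2 = -159, attained at (-4, -1).

-159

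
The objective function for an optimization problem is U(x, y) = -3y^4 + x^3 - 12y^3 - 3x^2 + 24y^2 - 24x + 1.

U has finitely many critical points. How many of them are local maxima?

U separates as a function of x plus a function of y, so ∇U=0 decouples.
∂U/∂x = 3(x - 4)(x + 2) = 0 at x ∈ {-2, 4}; ∂U/∂y = -12y(y - 1)(y + 4) = 0 at y ∈ {-4, 0, 1}.
The Hessian is diagonal: diag(U_xx, U_yy). Second derivatives: U_xx(-2)=-18, U_xx(4)=18; U_yy(-4)=-240, U_yy(0)=48, U_yy(1)=-60.
Local maxima occur where both diagonal entries negative: (-2, -4), (-2, 1). Count: 2.

2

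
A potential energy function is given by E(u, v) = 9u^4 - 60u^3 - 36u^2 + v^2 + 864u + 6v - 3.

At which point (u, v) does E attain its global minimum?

E(u,v) separates as P(u) + Q(v) − 3, so its minimum is min P + min Q − 3.
P'(u) = 36(u - 4)(u - 3)(u + 2) vanishes at u ∈ {-2, 3, 4}; Q'(v) = 2v + 6 vanishes at v ∈ {-3}.
Local minima of P (where P''>0): P(-2)=-1248, P(4)=1344. Local minima of Q: Q(-3)=-9.
So the global minimum of E is P(-2) + Q(-3) − 3 = -1248 − 9 − 3 = -1260, attained at (-2, -3).

(-2, -3)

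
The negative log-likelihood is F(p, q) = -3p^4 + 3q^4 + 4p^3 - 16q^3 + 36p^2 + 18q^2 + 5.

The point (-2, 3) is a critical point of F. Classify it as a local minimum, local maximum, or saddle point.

saddle point

The mixed partial ∂²F/∂p∂q is 0, so the Hessian at any point is diag(F_pp, F_qq) = diag(12(-3p^2 + 2p + 6), 12(3q^2 - 8q + 3)).
At (-2, 3): H = diag(-120, 72).
The eigenvalues have opposite signs, so H is indefinite: a saddle point.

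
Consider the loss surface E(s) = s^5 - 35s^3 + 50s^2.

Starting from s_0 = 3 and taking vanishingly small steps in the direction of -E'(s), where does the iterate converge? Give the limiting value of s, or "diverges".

4

E'(s) = 5s(s - 4)(s - 1)(s + 5), so E'(3) = -240.
Gradient descent moves in the -E' direction, i.e. s is increasing.
The nearest critical point in that direction is s = 4, where E'' = 540 > 0 (a local minimum). The iterate converges there.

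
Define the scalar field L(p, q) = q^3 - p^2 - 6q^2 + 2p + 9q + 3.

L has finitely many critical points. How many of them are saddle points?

1

L separates as a function of p plus a function of q, so ∇L=0 decouples.
∂L/∂p = -2(p - 1) = 0 at p ∈ {1}; ∂L/∂q = 3(q - 3)(q - 1) = 0 at q ∈ {1, 3}.
The Hessian is diagonal: diag(L_pp, L_qq). Second derivatives: L_pp(1)=-2; L_qq(1)=-6, L_qq(3)=6.
Saddle points occur where the two diagonal entries have opposite signs: (1, 3). Count: 1.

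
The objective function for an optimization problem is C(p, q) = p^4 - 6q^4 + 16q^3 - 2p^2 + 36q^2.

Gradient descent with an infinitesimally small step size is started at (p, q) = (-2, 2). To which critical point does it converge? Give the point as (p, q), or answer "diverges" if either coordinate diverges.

(-1, 0)

C is separable, so gradient descent decouples: p follows -∂C/∂p, q follows -∂C/∂q.
∂C/∂p = 4p(p - 1)(p + 1); at p=-2 this is -24, so p increases.
∂C/∂q = -24q(q - 3)(q + 1); at q=2 this is 144, so q decreases.
p converges to its nearest critical value -1 (a local min of the p-part); q converges to 0. The iterate converges to (-1, 0).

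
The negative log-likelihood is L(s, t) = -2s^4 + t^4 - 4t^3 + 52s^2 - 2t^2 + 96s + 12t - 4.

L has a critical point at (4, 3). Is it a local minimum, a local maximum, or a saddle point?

The mixed partial ∂²L/∂s∂t is 0, so the Hessian at any point is diag(L_ss, L_tt) = diag(8(-3s^2 + 13), 4(3t^2 - 6t - 1)).
At (4, 3): H = diag(-280, 32).
The eigenvalues have opposite signs, so H is indefinite: a saddle point.

saddle point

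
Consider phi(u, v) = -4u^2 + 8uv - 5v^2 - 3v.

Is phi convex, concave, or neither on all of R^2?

phi is quadratic, so its Hessian is the constant matrix H = [[-8, 8], [8, -10]].
det(H) = 16, tr(H) = -18.
det(H) > 0 and tr(H) < 0, so H is negative definite everywhere: concave.

concave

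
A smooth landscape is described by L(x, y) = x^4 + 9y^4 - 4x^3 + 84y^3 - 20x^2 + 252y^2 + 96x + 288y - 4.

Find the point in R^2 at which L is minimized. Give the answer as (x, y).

L(x,y) separates as P(x) + Q(y) − 4, so its minimum is min P + min Q − 4.
P'(x) = 4(x - 4)(x - 2)(x + 3) vanishes at x ∈ {-3, 2, 4}; Q'(y) = 36(y + 1)(y + 2)(y + 4) vanishes at y ∈ {-4, -2, -1}.
Local minima of P (where P''>0): P(-3)=-279, P(4)=64. Local minima of Q: Q(-4)=-192, Q(-1)=-111.
So the global minimum of L is P(-3) + Q(-4) − 4 = -279 − 192 − 4 = -475, attained at (-3, -4).

(-3, -4)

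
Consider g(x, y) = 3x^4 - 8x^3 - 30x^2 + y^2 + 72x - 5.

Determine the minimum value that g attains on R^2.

g(x,y) separates as P(x) + Q(y) − 5, so its minimum is min P + min Q − 5.
P'(x) = 12(x - 3)(x - 1)(x + 2) vanishes at x ∈ {-2, 1, 3}; Q'(y) = 2y vanishes at y ∈ {0}.
Local minima of P (where P''>0): P(-2)=-152, P(3)=-27. Local minima of Q: Q(0)=0.
So the global minimum of g is P(-2) + Q(0) − 5 = -152 + 0 − 5 = -157, attained at (-2, 0).

-157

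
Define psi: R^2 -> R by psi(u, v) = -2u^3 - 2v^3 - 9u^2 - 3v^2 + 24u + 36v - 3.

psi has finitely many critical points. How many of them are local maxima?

psi separates as a function of u plus a function of v, so ∇psi=0 decouples.
∂psi/∂u = -6(u - 1)(u + 4) = 0 at u ∈ {-4, 1}; ∂psi/∂v = -6(v - 2)(v + 3) = 0 at v ∈ {-3, 2}.
The Hessian is diagonal: diag(psi_uu, psi_vv). Second derivatives: psi_uu(-4)=30, psi_uu(1)=-30; psi_vv(-3)=30, psi_vv(2)=-30.
Local maxima occur where both diagonal entries negative: (1, 2). Count: 1.

1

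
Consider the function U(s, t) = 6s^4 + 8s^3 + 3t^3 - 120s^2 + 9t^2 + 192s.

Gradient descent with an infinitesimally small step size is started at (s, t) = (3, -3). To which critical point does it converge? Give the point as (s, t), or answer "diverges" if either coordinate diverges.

U is separable, so gradient descent decouples: s follows -∂U/∂s, t follows -∂U/∂t.
∂U/∂s = 24(s - 2)(s - 1)(s + 4); at s=3 this is 336, so s decreases.
∂U/∂t = 9t(t + 2); at t=-3 this is 27, so t decreases.
The t-coordinate has no critical point in that direction and runs off to infinity.

diverges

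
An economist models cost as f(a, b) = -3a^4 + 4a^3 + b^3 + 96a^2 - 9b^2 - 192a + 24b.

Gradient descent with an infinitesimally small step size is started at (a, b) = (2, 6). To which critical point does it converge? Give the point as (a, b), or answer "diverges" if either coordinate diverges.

(1, 4)

f is separable, so gradient descent decouples: a follows -∂f/∂a, b follows -∂f/∂b.
∂f/∂a = -12(a - 4)(a - 1)(a + 4); at a=2 this is 144, so a decreases.
∂f/∂b = 3(b - 4)(b - 2); at b=6 this is 24, so b decreases.
a converges to its nearest critical value 1 (a local min of the a-part); b converges to 4. The iterate converges to (1, 4).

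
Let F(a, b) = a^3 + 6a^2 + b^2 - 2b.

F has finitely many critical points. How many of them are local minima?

F separates as a function of a plus a function of b, so ∇F=0 decouples.
∂F/∂a = 3a(a + 4) = 0 at a ∈ {-4, 0}; ∂F/∂b = 2(b - 1) = 0 at b ∈ {1}.
The Hessian is diagonal: diag(F_aa, F_bb). Second derivatives: F_aa(-4)=-12, F_aa(0)=12; F_bb(1)=2.
Local minima occur where both diagonal entries positive: (0, 1). Count: 1.

1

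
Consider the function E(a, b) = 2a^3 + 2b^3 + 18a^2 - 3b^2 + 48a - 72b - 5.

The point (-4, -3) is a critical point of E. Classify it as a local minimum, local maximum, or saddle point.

The mixed partial ∂²E/∂a∂b is 0, so the Hessian at any point is diag(E_aa, E_bb) = diag(12(a + 3), 6(2b - 1)).
At (-4, -3): H = diag(-12, -42).
Both eigenvalues are negative, so H is negative definite: a local maximum.

local maximum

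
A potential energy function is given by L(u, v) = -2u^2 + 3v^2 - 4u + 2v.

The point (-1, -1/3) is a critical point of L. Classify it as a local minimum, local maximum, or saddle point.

saddle point

The Hessian of L is constant: H = [[-4, 0], [0, 6]].
det(H) = (-4)·6 − 0² = -24.
Since det(H) < 0, H is indefinite and the critical point is a saddle point.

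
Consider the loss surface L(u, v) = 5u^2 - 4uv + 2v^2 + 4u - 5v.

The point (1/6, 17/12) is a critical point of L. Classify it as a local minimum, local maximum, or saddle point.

The Hessian of L is constant: H = [[10, -4], [-4, 4]].
det(H) = 10·4 − (-4)² = 24.
det(H) > 0 and tr(H) = 14 > 0, so H is positive definite and the point is a local minimum.

local minimum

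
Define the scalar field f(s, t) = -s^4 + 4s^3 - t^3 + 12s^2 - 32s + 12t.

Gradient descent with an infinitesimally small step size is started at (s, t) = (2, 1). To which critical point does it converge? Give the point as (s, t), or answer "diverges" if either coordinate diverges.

f is separable, so gradient descent decouples: s follows -∂f/∂s, t follows -∂f/∂t.
∂f/∂s = -4(s - 4)(s - 1)(s + 2); at s=2 this is 32, so s decreases.
∂f/∂t = -3(t - 2)(t + 2); at t=1 this is 9, so t decreases.
s converges to its nearest critical value 1 (a local min of the s-part); t converges to -2. The iterate converges to (1, -2).

(1, -2)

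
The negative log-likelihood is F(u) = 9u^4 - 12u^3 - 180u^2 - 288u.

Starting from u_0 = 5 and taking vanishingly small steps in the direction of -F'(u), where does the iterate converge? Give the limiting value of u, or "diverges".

4

F'(u) = 36(u - 4)(u + 1)(u + 2), so F'(5) = 1512.
Gradient descent moves in the -F' direction, i.e. u is decreasing.
The nearest critical point in that direction is u = 4, where F'' = 1080 > 0 (a local minimum). The iterate converges there.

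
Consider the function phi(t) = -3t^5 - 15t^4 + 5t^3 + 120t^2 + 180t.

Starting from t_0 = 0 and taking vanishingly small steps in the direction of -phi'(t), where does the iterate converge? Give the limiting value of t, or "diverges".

phi'(t) = -15(t - 2)(t + 1)(t + 2)(t + 3), so phi'(0) = 180.
Gradient descent moves in the -phi' direction, i.e. t is decreasing.
The nearest critical point in that direction is t = -1, where phi'' = 90 > 0 (a local minimum). The iterate converges there.

-1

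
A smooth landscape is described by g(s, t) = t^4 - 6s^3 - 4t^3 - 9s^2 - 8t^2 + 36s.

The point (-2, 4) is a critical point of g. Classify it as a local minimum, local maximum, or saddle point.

The mixed partial ∂²g/∂s∂t is 0, so the Hessian at any point is diag(g_ss, g_tt) = diag(-18(2s + 1), 4(3t^2 - 6t - 4)).
At (-2, 4): H = diag(54, 80).
Both eigenvalues are positive, so H is positive definite: a local minimum.

local minimum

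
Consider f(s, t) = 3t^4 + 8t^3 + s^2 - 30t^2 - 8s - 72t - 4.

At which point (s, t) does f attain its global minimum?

(4, 2)

f(s,t) separates as P(s) + Q(t) − 4, so its minimum is min P + min Q − 4.
P'(s) = 2s - 8 vanishes at s ∈ {4}; Q'(t) = 12(t - 2)(t + 1)(t + 3) vanishes at t ∈ {-3, -1, 2}.
Local minima of P (where P''>0): P(4)=-16. Local minima of Q: Q(-3)=-27, Q(2)=-152.
So the global minimum of f is P(4) + Q(2) − 4 = -16 − 152 − 4 = -172, attained at (4, 2).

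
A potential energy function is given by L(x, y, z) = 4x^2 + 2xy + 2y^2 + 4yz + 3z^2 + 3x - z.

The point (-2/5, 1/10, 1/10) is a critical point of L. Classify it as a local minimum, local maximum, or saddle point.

The Hessian is constant: H = [[8, 2, 0], [2, 4, 4], [0, 4, 6]].
Leading principal minors: Δ₁ = 8, Δ₂ = 28, Δ₃ = 40.
All leading minors are positive, so H is positive definite: a local minimum.

local minimum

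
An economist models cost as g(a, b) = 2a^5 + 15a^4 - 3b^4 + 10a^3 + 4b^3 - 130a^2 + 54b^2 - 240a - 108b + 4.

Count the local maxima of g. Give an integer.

g separates as a function of a plus a function of b, so ∇g=0 decouples.
∂g/∂a = 10(a - 2)(a + 1)(a + 3)(a + 4) = 0 at a ∈ {-4, -3, -1, 2}; ∂g/∂b = -12(b - 3)(b - 1)(b + 3) = 0 at b ∈ {-3, 1, 3}.
The Hessian is diagonal: diag(g_aa, g_bb). Second derivatives: g_aa(-4)=-180, g_aa(-3)=100, g_aa(-1)=-180, g_aa(2)=900; g_bb(-3)=-288, g_bb(1)=96, g_bb(3)=-144.
Local maxima occur where both diagonal entries negative: (-4, -3), (-4, 3), (-1, -3), (-1, 3). Count: 4.

4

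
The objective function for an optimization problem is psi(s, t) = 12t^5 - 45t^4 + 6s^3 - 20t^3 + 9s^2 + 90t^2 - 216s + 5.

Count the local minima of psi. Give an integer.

2

psi separates as a function of s plus a function of t, so ∇psi=0 decouples.
∂psi/∂s = 18(s - 3)(s + 4) = 0 at s ∈ {-4, 3}; ∂psi/∂t = 60t(t - 3)(t - 1)(t + 1) = 0 at t ∈ {-1, 0, 1, 3}.
The Hessian is diagonal: diag(psi_ss, psi_tt). Second derivatives: psi_ss(-4)=-126, psi_ss(3)=126; psi_tt(-1)=-480, psi_tt(0)=180, psi_tt(1)=-240, psi_tt(3)=1440.
Local minima occur where both diagonal entries positive: (3, 0), (3, 3). Count: 2.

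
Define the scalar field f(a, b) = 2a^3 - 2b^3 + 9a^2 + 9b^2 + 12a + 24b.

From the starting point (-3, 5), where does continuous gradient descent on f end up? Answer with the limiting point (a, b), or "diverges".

f is separable, so gradient descent decouples: a follows -∂f/∂a, b follows -∂f/∂b.
∂f/∂a = 6(a + 1)(a + 2); at a=-3 this is 12, so a decreases.
∂f/∂b = -6(b - 4)(b + 1); at b=5 this is -36, so b increases.
The a-coordinate has no critical point in that direction and runs off to infinity.

diverges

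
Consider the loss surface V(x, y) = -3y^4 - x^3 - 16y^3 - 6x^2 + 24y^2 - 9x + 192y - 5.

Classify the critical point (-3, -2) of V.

The mixed partial ∂²V/∂x∂y is 0, so the Hessian at any point is diag(V_xx, V_yy) = diag(-6(x + 2), 12(-3y^2 - 8y + 4)).
At (-3, -2): H = diag(6, 96).
Both eigenvalues are positive, so H is positive definite: a local minimum.

local minimum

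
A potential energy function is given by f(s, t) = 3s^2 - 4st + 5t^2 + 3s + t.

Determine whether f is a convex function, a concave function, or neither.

convex

f is quadratic, so its Hessian is the constant matrix H = [[6, -4], [-4, 10]].
det(H) = 44, tr(H) = 16.
det(H) > 0 and tr(H) > 0, so H is positive definite everywhere: convex.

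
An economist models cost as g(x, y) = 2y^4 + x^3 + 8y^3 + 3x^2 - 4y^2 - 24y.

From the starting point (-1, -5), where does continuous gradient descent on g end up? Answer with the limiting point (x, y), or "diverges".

(0, -3)

g is separable, so gradient descent decouples: x follows -∂g/∂x, y follows -∂g/∂y.
∂g/∂x = 3x(x + 2); at x=-1 this is -3, so x increases.
∂g/∂y = 8(y - 1)(y + 1)(y + 3); at y=-5 this is -384, so y increases.
x converges to its nearest critical value 0 (a local min of the x-part); y converges to -3. The iterate converges to (0, -3).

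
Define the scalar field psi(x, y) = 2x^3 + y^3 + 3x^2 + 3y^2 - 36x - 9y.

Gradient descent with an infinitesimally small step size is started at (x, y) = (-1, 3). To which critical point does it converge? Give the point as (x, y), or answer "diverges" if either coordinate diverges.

psi is separable, so gradient descent decouples: x follows -∂psi/∂x, y follows -∂psi/∂y.
∂psi/∂x = 6(x - 2)(x + 3); at x=-1 this is -36, so x increases.
∂psi/∂y = 3(y - 1)(y + 3); at y=3 this is 36, so y decreases.
x converges to its nearest critical value 2 (a local min of the x-part); y converges to 1. The iterate converges to (2, 1).

(2, 1)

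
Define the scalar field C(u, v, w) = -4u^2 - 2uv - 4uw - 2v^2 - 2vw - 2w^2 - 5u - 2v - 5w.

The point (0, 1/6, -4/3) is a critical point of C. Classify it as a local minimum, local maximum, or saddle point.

The Hessian is constant: H = [[-8, -2, -4], [-2, -4, -2], [-4, -2, -4]].
Leading principal minors: Δ₁ = -8, Δ₂ = 28, Δ₃ = -48.
The minors alternate sign starting negative (−, +, −), so H is negative definite: a local maximum.

local maximum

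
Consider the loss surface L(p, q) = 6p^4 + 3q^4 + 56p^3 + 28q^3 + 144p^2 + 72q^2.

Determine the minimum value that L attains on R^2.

0

L(p,q) separates as A(p) + B(q), so its minimum is min A + min B.
A'(p) = 24p(p + 3)(p + 4) vanishes at p ∈ {-4, -3, 0}; B'(q) = 12q(q + 3)(q + 4) vanishes at q ∈ {-4, -3, 0}.
Local minima of A (where A''>0): A(-4)=256, A(0)=0. Local minima of B: B(-4)=128, B(0)=0.
So the global minimum of L is A(0) + B(0) = 0 + 0 = 0, attained at (0, 0).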